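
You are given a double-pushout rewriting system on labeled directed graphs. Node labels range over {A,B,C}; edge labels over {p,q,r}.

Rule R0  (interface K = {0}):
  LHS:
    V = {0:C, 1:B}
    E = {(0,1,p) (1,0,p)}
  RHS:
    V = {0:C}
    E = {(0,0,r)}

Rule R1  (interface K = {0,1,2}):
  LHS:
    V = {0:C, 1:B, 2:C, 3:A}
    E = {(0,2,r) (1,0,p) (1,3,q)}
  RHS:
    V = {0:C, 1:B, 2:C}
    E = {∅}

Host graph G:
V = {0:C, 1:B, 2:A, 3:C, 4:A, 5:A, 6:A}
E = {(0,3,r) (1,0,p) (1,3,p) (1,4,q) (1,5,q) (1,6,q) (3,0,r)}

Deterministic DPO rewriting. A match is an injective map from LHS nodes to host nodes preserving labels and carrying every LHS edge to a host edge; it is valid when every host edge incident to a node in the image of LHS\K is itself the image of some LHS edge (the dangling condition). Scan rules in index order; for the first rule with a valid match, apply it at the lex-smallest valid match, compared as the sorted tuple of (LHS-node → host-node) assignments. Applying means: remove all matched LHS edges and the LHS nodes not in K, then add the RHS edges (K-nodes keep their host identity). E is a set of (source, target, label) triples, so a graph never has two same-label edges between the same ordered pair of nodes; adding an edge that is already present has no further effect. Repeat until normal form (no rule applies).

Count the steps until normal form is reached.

Answer: 2

Derivation:
start.  V:7 E:7  edges: 0-r->3 1-p->0 1-p->3 1-q->4 1-q->5 1-q->6 3-r->0
1. fire R1 via {0↦0, 1↦1, 2↦3, 3↦4}  →  V:6 E:4  edges: 1-p->3 1-q->5 1-q->6 3-r->0
2. fire R1 via {0↦3, 1↦1, 2↦0, 3↦5}  →  V:5 E:1  edges: 1-q->6
halt: no rule applies after step 2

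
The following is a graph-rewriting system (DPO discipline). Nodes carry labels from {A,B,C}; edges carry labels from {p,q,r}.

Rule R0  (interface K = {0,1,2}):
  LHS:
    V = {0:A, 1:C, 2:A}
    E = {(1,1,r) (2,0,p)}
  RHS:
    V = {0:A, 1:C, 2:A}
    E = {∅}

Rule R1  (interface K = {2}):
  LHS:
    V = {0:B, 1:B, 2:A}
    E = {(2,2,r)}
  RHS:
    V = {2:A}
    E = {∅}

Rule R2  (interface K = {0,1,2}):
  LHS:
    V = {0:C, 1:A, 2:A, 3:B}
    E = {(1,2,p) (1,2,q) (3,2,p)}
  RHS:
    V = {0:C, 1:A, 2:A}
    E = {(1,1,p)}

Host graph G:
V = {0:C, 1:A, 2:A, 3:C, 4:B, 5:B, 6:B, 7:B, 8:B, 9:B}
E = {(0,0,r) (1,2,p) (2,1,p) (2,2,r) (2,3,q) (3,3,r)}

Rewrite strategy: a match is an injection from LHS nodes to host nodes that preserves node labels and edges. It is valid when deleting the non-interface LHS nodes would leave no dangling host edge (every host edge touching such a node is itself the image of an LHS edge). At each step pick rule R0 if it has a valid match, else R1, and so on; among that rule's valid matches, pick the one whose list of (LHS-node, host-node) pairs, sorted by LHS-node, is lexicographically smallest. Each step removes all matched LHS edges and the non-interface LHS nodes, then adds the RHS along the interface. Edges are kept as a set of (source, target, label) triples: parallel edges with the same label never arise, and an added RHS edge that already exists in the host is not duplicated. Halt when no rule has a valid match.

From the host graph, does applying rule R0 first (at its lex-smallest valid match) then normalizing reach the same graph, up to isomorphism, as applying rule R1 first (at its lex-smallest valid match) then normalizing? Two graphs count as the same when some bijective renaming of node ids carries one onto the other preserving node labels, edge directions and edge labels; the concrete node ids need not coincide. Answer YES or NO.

Answer: YES

Derivation:
branch R0-first: apply at {0↦1, 1↦0, 2↦2} → |E|=4, then 2 more step(s) → NF |V|=8 |E|=1 V={0:C, 1:A, 2:A, 3:C, 6:B, 7:B, 8:B, 9:B} E=2-q->3
branch R1-first: apply at {0↦4, 1↦5, 2↦2} → |E|=5, then 2 more step(s) → NF |V|=8 |E|=1 V={0:C, 1:A, 2:A, 3:C, 6:B, 7:B, 8:B, 9:B} E=2-q->3
graphs isomorphic (equal up to label-preserving node renaming)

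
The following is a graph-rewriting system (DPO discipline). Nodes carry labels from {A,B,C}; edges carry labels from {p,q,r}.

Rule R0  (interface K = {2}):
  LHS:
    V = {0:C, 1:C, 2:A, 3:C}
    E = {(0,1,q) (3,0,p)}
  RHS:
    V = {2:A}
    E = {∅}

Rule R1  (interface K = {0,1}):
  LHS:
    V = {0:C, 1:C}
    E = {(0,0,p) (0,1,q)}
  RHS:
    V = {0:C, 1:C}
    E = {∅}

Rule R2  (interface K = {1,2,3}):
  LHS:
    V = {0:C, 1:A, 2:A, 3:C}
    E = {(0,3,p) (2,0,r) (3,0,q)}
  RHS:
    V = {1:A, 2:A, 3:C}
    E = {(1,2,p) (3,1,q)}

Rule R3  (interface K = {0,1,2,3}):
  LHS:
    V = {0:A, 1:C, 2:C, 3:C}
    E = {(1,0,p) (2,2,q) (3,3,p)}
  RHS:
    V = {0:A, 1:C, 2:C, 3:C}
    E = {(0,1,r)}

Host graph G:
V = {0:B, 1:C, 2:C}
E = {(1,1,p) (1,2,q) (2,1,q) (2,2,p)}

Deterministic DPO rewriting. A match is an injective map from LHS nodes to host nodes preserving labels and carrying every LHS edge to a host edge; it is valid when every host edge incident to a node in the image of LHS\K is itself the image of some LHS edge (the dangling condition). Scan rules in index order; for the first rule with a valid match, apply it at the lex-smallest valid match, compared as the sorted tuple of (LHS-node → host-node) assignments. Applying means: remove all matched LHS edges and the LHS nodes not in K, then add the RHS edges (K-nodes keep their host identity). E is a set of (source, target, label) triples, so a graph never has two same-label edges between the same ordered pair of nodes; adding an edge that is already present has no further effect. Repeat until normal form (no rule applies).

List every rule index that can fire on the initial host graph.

Answer: [R1]

Rewrite trace:
R0: no valid match — LHS pattern not found
R1: 2 valid matches — {0↦1, 1↦2}, {0↦2, 1↦1}
R2: no valid match — LHS pattern not found
R3: no valid match — LHS pattern not found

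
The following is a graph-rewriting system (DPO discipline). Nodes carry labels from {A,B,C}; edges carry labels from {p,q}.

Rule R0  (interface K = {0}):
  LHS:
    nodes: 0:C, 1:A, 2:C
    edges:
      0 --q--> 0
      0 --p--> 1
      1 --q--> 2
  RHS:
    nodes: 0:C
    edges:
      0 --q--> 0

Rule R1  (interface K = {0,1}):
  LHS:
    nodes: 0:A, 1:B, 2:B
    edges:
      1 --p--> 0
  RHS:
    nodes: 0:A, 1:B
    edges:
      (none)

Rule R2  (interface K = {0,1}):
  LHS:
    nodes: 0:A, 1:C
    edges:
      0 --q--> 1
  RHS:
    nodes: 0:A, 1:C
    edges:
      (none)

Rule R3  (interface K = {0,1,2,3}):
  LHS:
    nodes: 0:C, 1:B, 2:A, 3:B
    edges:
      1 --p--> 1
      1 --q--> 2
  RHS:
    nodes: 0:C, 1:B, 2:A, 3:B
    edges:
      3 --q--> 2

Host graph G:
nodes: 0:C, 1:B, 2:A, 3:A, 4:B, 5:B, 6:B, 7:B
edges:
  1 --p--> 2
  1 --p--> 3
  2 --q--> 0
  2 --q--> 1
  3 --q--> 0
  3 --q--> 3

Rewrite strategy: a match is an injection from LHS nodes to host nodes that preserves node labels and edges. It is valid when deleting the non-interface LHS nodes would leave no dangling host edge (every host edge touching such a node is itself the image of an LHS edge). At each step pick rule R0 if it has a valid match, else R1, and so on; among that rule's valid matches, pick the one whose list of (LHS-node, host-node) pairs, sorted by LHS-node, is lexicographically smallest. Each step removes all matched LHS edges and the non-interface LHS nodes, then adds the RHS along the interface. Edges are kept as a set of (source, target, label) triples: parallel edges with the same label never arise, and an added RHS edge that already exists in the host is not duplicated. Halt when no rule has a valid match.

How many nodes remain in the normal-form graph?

initial: |V|=8 |E|=6  E = 1-p->2 1-p->3 2-q->0 2-q->1 3-q->0 3-q->3
step 1: apply R1 at {0↦2, 1↦1, 2↦4}  → |V|=7 |E|=5  E = 1-p->3 2-q->0 2-q->1 3-q->0 3-q->3
step 2: apply R1 at {0↦3, 1↦1, 2↦5}  → |V|=6 |E|=4  E = 2-q->0 2-q->1 3-q->0 3-q->3
step 3: apply R2 at {0↦2, 1↦0}  → |V|=6 |E|=3  E = 2-q->1 3-q->0 3-q->3
step 4: apply R2 at {0↦3, 1↦0}  → |V|=6 |E|=2  E = 2-q->1 3-q->3
normal form: no rule applies after step 4
NF nodes: {0:C, 1:B, 2:A, 3:A, 6:B, 7:B}

Answer: 6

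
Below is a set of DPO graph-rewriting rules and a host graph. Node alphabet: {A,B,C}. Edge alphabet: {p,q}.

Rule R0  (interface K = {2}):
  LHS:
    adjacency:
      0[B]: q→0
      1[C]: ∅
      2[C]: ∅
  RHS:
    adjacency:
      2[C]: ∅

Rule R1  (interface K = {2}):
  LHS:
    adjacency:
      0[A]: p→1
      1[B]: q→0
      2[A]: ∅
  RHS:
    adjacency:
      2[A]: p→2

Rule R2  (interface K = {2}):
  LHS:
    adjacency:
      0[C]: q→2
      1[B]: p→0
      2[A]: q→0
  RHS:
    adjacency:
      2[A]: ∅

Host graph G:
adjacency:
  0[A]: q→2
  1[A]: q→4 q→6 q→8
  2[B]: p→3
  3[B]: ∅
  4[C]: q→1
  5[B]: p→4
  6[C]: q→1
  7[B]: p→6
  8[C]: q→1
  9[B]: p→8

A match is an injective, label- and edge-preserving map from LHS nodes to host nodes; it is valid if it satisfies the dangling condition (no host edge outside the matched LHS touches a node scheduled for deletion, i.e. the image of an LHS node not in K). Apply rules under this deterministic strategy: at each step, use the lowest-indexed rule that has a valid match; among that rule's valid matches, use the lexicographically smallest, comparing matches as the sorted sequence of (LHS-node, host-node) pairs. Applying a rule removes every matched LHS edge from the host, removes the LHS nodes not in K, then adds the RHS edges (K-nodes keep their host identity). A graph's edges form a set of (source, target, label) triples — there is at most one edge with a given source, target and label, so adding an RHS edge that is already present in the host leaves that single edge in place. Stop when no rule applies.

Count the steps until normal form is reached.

[0] host  ⇒  10 nodes, 11 edges  {0-q->2 1-q->4 1-q->6 1-q->8 2-p->3 4-q->1 5-p->4 6-q->1 7-p->6 8-q->1 9-p->8}
[1] R2 @ {0↦4, 1↦5, 2↦1}  ⇒  8 nodes, 8 edges  {0-q->2 1-q->6 1-q->8 2-p->3 6-q->1 7-p->6 8-q->1 9-p->8}
[2] R2 @ {0↦6, 1↦7, 2↦1}  ⇒  6 nodes, 5 edges  {0-q->2 1-q->8 2-p->3 8-q->1 9-p->8}
[3] R2 @ {0↦8, 1↦9, 2↦1}  ⇒  4 nodes, 2 edges  {0-q->2 2-p->3}
final graph: no rule applies after step 3

Answer: 3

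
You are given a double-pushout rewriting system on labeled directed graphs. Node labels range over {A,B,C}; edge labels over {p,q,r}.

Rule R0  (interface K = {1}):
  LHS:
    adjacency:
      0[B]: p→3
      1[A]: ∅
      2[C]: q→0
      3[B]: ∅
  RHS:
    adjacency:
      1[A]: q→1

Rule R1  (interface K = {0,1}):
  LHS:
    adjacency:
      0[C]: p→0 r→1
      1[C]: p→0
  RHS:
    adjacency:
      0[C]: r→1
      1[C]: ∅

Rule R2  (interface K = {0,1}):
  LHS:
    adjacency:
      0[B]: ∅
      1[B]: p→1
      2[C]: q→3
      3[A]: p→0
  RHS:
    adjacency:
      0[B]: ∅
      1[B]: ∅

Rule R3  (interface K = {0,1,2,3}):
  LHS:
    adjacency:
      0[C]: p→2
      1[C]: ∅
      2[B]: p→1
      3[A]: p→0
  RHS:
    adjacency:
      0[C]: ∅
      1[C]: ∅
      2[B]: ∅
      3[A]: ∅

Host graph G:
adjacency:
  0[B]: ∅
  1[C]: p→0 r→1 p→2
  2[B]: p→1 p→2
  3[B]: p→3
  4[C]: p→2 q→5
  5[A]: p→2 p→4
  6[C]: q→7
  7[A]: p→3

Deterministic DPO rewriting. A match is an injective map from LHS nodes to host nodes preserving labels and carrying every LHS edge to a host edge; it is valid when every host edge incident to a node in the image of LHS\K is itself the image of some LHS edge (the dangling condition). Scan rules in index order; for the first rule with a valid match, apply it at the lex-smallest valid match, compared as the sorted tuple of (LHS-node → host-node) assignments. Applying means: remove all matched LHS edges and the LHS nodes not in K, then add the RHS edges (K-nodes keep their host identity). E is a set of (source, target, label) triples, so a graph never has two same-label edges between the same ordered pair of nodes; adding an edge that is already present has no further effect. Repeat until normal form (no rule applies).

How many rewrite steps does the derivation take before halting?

initial: |V|=8 |E|=12  E = 1-p->0 1-r->1 1-p->2 2-p->1 2-p->2 3-p->3 4-p->2 4-q->5 5-p->2 5-p->4 6-q->7 7-p->3
step 1: apply R2 at {0↦3, 1↦2, 2↦6, 3↦7}  → |V|=6 |E|=9  E = 1-p->0 1-r->1 1-p->2 2-p->1 3-p->3 4-p->2 4-q->5 5-p->2 5-p->4
step 2: apply R3 at {0↦4, 1↦1, 2↦2, 3↦5}  → |V|=6 |E|=6  E = 1-p->0 1-r->1 1-p->2 3-p->3 4-q->5 5-p->2
step 3: apply R2 at {0↦2, 1↦3, 2↦4, 3↦5}  → |V|=4 |E|=3  E = 1-p->0 1-r->1 1-p->2
final graph: no rule applies after step 3

Answer: 3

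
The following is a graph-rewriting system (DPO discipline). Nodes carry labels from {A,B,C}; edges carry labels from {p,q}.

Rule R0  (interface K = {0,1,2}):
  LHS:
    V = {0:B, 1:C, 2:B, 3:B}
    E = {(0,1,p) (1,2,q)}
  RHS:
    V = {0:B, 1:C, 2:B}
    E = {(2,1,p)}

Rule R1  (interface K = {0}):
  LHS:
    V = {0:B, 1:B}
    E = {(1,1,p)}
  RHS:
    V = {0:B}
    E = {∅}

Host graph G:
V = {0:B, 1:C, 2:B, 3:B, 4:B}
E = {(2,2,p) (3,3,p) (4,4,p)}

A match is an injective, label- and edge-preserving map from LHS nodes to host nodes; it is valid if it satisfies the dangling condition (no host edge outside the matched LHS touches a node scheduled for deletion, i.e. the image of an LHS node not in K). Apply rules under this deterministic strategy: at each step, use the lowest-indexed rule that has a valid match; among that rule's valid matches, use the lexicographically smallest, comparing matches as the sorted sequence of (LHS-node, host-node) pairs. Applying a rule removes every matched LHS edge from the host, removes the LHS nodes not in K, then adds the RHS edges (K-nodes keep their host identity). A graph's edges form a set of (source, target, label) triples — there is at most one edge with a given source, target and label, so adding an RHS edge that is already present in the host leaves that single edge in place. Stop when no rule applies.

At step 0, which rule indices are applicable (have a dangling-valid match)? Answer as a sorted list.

R0: no valid match — LHS pattern not found
R1: 9 valid matches — {0↦0, 1↦2}, {0↦0, 1↦3}, {0↦0, 1↦4} (+6 more)

Answer: [R1]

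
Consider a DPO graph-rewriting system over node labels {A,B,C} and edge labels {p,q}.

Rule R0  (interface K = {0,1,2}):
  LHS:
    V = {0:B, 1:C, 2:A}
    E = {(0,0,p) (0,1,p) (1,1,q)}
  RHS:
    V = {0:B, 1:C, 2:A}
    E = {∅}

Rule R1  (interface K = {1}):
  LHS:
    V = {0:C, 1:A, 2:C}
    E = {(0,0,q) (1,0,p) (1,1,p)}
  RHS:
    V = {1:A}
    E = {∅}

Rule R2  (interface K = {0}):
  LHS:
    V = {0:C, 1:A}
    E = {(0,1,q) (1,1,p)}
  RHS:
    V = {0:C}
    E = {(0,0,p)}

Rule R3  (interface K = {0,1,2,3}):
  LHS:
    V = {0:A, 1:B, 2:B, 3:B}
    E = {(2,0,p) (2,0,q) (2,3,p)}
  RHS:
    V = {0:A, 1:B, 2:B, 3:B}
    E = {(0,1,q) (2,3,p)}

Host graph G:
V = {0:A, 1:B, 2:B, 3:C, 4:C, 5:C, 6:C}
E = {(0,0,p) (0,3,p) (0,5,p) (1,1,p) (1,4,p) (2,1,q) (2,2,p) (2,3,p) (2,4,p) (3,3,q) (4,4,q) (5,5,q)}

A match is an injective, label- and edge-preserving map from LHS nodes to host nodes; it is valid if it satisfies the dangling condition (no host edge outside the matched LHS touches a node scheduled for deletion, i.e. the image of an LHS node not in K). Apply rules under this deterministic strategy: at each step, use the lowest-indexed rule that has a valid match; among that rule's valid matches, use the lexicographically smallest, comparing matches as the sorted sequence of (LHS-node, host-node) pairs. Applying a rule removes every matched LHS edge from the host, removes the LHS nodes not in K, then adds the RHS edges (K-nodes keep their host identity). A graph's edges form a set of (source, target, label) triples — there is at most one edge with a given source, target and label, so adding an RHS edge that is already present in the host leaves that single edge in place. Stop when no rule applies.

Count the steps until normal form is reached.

Answer: 3

Steps:
start.  V:7 E:12  edges: 0-p->0 0-p->3 0-p->5 1-p->1 1-p->4 2-q->1 2-p->2 2-p->3 2-p->4 3-q->3 4-q->4 5-q->5
1. fire R0 via {0↦1, 1↦4, 2↦0}  →  V:7 E:9  edges: 0-p->0 0-p->3 0-p->5 2-q->1 2-p->2 2-p->3 2-p->4 3-q->3 5-q->5
2. fire R0 via {0↦2, 1↦3, 2↦0}  →  V:7 E:6  edges: 0-p->0 0-p->3 0-p->5 2-q->1 2-p->4 5-q->5
3. fire R1 via {0↦5, 1↦0, 2↦6}  →  V:5 E:3  edges: 0-p->3 2-q->1 2-p->4
final graph: no rule applies after step 3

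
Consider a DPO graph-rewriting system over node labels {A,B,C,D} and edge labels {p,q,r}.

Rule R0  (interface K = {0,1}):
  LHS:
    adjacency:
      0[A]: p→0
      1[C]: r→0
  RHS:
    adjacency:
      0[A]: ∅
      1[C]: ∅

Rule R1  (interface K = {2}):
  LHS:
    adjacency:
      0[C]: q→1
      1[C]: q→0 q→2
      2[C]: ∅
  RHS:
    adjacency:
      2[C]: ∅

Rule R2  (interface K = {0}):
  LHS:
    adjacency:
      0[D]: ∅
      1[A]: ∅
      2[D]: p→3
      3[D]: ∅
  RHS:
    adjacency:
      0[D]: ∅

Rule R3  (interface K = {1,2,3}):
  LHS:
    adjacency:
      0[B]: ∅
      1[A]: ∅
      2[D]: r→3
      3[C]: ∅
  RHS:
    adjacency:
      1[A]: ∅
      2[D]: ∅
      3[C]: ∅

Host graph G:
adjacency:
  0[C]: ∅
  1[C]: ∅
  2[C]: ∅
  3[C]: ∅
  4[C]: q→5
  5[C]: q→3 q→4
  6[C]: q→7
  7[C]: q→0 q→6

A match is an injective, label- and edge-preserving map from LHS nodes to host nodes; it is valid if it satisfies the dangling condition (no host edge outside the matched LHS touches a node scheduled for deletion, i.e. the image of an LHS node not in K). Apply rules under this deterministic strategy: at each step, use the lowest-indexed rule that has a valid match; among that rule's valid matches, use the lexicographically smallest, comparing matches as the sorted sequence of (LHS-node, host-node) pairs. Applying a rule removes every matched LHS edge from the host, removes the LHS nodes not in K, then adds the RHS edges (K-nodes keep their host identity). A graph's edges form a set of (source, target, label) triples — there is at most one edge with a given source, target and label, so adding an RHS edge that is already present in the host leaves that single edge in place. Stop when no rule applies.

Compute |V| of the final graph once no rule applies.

start.  V:8 E:6  edges: 4-q->5 5-q->3 5-q->4 6-q->7 7-q->0 7-q->6
1. fire R1 via {0↦4, 1↦5, 2↦3}  →  V:6 E:3  edges: 6-q->7 7-q->0 7-q->6
2. fire R1 via {0↦6, 1↦7, 2↦0}  →  V:4 E:0  edges: ∅
final graph: no rule applies after step 2
NF nodes: {0:C, 1:C, 2:C, 3:C}

Answer: 4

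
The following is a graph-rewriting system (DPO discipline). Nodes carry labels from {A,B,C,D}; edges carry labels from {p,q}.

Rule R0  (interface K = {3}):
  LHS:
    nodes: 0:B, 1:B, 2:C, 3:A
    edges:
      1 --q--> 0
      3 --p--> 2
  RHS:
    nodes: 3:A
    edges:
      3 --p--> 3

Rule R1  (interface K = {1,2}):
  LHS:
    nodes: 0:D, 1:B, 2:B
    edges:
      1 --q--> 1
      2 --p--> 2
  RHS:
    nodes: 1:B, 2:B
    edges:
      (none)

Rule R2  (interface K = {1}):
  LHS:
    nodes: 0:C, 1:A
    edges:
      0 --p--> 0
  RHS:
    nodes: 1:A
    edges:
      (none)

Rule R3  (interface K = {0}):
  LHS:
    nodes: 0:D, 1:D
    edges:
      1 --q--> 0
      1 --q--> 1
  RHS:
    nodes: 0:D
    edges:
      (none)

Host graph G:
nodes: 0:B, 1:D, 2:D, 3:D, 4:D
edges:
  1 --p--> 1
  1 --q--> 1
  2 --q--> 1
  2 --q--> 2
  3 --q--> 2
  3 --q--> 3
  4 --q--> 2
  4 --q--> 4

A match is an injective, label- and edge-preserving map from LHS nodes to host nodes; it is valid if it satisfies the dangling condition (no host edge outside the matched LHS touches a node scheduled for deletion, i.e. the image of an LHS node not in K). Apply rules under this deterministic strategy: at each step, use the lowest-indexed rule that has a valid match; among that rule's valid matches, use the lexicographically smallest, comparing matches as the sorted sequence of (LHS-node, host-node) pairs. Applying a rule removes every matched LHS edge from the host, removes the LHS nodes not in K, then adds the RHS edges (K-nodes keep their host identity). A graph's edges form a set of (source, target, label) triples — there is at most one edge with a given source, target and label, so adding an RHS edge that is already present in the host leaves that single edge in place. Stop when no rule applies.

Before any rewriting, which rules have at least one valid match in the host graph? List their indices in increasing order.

Answer: [R3]

Derivation:
R0: no valid match — LHS pattern not found
R1: no valid match — LHS pattern not found
R2: no valid match — LHS pattern not found
R3: 2 valid matches — {0↦2, 1↦3}, {0↦2, 1↦4}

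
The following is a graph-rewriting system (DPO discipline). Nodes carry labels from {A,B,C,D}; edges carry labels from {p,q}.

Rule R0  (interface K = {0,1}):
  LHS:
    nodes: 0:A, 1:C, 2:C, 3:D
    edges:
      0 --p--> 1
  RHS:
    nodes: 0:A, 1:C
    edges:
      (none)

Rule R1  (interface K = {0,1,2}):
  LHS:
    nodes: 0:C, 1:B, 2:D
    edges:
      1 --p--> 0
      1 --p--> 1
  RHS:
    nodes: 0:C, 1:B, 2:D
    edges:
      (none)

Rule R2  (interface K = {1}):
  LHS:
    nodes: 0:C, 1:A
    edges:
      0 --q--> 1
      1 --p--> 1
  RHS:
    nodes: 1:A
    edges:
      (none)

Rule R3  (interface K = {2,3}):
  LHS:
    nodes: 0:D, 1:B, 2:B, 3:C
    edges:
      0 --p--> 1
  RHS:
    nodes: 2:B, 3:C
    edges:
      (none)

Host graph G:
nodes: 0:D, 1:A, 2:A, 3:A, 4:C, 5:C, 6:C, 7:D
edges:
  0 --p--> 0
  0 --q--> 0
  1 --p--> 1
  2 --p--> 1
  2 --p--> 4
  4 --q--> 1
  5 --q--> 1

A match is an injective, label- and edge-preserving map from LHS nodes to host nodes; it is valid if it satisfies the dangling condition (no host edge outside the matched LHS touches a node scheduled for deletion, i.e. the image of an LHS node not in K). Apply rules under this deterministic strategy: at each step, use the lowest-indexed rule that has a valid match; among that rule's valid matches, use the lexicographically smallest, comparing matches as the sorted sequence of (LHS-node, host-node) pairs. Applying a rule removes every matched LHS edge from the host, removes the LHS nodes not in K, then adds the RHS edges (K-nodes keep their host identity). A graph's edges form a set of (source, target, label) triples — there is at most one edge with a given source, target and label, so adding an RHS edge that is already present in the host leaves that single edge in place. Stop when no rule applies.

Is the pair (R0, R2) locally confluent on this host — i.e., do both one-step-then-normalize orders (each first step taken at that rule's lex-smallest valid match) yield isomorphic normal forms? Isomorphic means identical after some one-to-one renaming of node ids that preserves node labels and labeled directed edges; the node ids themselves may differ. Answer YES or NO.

branch R0-first: apply at {0↦2, 1↦4, 2↦6, 3↦7} → |E|=6, then 1 more step(s) → NF |V|=5 |E|=4 V={0:D, 1:A, 2:A, 3:A, 5:C} E=0-p->0 0-q->0 2-p->1 5-q->1
branch R2-first: apply at {0↦5, 1↦1} → |E|=5, then 1 more step(s) → NF |V|=5 |E|=4 V={0:D, 1:A, 2:A, 3:A, 4:C} E=0-p->0 0-q->0 2-p->1 4-q->1
graphs isomorphic (equal up to label-preserving node renaming)

Answer: YES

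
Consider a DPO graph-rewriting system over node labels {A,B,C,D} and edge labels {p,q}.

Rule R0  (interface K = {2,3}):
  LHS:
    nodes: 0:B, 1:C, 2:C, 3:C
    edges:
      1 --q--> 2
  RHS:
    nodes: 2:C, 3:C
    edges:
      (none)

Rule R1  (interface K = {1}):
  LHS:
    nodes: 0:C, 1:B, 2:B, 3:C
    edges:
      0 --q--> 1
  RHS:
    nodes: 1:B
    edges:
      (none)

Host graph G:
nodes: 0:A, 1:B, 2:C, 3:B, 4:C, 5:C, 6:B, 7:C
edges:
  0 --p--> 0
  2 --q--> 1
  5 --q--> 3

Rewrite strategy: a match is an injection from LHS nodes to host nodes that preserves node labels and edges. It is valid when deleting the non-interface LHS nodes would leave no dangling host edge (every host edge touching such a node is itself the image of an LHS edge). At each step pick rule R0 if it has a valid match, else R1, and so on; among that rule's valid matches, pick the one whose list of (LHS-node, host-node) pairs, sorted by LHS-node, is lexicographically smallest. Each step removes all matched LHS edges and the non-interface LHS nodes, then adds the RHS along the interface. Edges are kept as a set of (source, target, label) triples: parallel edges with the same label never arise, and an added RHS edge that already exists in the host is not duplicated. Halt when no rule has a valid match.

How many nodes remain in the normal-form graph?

initial: |V|=8 |E|=3  E = 0-p->0 2-q->1 5-q->3
step 1: apply R1 at {0↦2, 1↦1, 2↦6, 3↦4}  → |V|=5 |E|=2  E = 0-p->0 5-q->3
step 2: apply R1 at {0↦5, 1↦3, 2↦1, 3↦7}  → |V|=2 |E|=1  E = 0-p->0
halt: no rule applies after step 2
NF nodes: {0:A, 3:B}

Answer: 2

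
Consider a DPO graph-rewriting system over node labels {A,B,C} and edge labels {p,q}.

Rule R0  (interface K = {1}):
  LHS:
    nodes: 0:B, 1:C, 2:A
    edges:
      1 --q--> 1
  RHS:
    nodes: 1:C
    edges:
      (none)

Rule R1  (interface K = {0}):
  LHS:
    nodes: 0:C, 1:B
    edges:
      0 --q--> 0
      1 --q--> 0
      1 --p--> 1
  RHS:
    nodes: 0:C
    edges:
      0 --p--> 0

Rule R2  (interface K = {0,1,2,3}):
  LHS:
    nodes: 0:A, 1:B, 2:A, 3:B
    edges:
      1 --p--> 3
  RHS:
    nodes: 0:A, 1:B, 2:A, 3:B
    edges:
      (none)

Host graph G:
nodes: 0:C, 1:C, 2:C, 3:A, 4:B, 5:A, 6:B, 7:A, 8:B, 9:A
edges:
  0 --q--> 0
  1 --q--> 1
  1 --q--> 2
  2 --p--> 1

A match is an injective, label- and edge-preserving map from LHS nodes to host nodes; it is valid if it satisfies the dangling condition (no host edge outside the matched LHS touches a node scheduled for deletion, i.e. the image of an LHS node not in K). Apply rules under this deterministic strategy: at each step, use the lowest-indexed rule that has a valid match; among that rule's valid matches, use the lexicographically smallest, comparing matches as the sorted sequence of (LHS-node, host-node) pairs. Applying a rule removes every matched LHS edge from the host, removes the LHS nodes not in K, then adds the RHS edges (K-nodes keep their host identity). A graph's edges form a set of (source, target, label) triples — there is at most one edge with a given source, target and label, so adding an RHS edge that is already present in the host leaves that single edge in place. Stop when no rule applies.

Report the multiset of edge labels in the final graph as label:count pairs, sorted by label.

Answer: p:1 q:1

Steps:
initial: |V|=10 |E|=4  E = 0-q->0 1-q->1 1-q->2 2-p->1
step 1: apply R0 at {0↦4, 1↦0, 2↦3}  → |V|=8 |E|=3  E = 1-q->1 1-q->2 2-p->1
step 2: apply R0 at {0↦6, 1↦1, 2↦5}  → |V|=6 |E|=2  E = 1-q->2 2-p->1
normal form: no rule applies after step 2
NF edges: [(1, 2, 'q'), (2, 1, 'p')]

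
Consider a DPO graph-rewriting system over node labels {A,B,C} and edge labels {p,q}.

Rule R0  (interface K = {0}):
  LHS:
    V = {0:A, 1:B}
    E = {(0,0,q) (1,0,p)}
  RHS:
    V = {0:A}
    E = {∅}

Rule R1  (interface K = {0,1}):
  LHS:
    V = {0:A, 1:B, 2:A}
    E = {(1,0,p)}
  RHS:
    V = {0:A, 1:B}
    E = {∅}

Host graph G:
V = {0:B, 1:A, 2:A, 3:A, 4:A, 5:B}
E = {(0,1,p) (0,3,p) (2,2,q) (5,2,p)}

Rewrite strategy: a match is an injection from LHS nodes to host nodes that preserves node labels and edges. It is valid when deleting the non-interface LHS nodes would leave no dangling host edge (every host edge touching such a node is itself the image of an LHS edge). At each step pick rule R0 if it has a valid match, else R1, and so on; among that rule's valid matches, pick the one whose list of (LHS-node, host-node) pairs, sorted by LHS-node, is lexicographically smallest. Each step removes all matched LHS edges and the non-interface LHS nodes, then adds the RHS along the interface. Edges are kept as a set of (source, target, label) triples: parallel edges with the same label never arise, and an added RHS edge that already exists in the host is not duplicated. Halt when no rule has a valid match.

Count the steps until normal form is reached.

initial: |V|=6 |E|=4  E = 0-p->1 0-p->3 2-q->2 5-p->2
step 1: apply R0 at {0↦2, 1↦5}  → |V|=5 |E|=2  E = 0-p->1 0-p->3
step 2: apply R1 at {0↦1, 1↦0, 2↦2}  → |V|=4 |E|=1  E = 0-p->3
step 3: apply R1 at {0↦3, 1↦0, 2↦1}  → |V|=3 |E|=0  E = ∅
normal form: no rule applies after step 3

Answer: 3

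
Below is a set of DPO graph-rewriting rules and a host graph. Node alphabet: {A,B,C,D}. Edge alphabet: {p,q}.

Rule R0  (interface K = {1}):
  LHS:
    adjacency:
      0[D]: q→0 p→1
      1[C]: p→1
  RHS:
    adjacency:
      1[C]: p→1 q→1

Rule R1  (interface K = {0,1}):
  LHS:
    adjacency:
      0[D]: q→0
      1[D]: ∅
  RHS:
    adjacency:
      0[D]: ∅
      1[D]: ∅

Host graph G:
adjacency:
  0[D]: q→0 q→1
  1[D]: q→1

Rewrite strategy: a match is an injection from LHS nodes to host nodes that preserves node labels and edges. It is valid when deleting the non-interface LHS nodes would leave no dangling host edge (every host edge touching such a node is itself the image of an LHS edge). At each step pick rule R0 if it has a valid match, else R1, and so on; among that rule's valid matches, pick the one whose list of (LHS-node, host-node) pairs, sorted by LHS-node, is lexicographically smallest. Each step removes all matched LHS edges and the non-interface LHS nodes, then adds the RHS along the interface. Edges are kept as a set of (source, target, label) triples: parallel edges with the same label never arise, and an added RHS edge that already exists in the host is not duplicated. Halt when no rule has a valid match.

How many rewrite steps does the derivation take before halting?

Answer: 2

Rewrite trace:
initial: |V|=2 |E|=3  E = 0-q->0 0-q->1 1-q->1
step 1: apply R1 at {0↦0, 1↦1}  → |V|=2 |E|=2  E = 0-q->1 1-q->1
step 2: apply R1 at {0↦1, 1↦0}  → |V|=2 |E|=1  E = 0-q->1
halt: no rule applies after step 2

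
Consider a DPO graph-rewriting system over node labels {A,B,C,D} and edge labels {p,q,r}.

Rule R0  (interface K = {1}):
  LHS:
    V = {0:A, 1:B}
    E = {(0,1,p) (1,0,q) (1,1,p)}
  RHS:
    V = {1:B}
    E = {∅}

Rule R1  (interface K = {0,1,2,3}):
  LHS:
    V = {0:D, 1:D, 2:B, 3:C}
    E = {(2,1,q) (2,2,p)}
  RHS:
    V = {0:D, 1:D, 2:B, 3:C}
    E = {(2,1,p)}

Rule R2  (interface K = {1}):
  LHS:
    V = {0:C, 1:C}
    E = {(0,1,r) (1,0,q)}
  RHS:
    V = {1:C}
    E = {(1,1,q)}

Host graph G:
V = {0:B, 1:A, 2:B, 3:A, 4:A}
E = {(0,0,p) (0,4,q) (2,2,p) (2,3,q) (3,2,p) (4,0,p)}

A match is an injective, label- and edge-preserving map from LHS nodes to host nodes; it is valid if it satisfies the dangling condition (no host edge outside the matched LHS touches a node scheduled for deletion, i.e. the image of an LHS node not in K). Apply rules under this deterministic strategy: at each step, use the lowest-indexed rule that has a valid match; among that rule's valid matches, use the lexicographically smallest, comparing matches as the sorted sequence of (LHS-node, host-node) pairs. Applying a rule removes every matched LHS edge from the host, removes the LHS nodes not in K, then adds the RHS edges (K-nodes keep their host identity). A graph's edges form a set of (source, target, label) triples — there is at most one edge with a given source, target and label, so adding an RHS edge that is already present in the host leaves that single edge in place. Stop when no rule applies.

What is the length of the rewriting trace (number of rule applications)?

start.  V:5 E:6  edges: 0-p->0 0-q->4 2-p->2 2-q->3 3-p->2 4-p->0
1. fire R0 via {0↦3, 1↦2}  →  V:4 E:3  edges: 0-p->0 0-q->4 4-p->0
2. fire R0 via {0↦4, 1↦0}  →  V:3 E:0  edges: ∅
normal form: no rule applies after step 2

Answer: 2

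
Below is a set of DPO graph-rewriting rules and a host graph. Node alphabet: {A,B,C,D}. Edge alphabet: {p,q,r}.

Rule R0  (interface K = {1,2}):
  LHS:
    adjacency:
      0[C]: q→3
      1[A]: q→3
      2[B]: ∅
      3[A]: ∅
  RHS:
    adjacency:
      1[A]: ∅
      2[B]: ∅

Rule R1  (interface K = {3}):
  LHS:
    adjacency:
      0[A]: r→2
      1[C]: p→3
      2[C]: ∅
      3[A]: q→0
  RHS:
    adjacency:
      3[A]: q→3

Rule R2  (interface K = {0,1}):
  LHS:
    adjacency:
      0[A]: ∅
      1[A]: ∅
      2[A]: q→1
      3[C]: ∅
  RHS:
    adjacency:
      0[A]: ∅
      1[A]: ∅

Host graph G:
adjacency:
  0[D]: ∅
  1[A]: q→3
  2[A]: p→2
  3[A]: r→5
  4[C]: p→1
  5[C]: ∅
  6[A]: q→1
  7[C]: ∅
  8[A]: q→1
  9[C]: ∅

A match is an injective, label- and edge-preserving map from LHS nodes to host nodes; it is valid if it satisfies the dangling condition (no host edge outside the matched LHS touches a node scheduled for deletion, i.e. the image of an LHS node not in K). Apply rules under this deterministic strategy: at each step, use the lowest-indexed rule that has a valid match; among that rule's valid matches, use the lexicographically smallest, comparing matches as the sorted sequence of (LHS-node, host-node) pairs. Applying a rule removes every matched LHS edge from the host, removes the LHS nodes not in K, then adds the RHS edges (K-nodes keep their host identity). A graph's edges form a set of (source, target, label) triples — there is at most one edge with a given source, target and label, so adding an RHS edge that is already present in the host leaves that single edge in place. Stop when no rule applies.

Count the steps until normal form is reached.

[0] host  ⇒  10 nodes, 6 edges  {1-q->3 2-p->2 3-r->5 4-p->1 6-q->1 8-q->1}
[1] R1 @ {0↦3, 1↦4, 2↦5, 3↦1}  ⇒  7 nodes, 4 edges  {1-q->1 2-p->2 6-q->1 8-q->1}
[2] R2 @ {0↦2, 1↦1, 2↦6, 3↦7}  ⇒  5 nodes, 3 edges  {1-q->1 2-p->2 8-q->1}
[3] R2 @ {0↦2, 1↦1, 2↦8, 3↦9}  ⇒  3 nodes, 2 edges  {1-q->1 2-p->2}
normal form: no rule applies after step 3

Answer: 3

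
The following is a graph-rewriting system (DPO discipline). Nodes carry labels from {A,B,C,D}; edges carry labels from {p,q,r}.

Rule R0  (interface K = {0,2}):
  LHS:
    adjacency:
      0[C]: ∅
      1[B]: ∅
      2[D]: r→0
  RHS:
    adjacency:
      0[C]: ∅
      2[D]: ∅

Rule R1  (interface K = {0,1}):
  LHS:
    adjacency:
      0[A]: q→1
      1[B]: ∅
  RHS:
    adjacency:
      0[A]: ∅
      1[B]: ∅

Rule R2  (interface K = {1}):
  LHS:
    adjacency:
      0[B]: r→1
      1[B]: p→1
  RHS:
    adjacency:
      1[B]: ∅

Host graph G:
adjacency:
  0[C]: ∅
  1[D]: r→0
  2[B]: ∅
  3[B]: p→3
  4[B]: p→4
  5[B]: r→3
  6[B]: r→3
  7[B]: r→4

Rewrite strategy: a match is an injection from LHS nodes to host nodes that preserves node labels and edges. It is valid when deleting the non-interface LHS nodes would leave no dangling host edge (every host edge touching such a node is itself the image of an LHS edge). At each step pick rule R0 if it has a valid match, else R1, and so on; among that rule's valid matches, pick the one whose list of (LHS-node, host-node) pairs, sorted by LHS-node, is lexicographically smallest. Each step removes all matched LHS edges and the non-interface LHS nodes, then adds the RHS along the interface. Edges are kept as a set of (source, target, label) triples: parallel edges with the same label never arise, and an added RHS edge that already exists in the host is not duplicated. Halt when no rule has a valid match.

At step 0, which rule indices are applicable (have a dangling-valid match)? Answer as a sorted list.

Answer: [R0,R2]

Derivation:
R0: 1 valid match — {0↦0, 1↦2, 2↦1}
R1: no valid match — LHS pattern not found
R2: 3 valid matches — {0↦5, 1↦3}, {0↦6, 1↦3}, {0↦7, 1↦4}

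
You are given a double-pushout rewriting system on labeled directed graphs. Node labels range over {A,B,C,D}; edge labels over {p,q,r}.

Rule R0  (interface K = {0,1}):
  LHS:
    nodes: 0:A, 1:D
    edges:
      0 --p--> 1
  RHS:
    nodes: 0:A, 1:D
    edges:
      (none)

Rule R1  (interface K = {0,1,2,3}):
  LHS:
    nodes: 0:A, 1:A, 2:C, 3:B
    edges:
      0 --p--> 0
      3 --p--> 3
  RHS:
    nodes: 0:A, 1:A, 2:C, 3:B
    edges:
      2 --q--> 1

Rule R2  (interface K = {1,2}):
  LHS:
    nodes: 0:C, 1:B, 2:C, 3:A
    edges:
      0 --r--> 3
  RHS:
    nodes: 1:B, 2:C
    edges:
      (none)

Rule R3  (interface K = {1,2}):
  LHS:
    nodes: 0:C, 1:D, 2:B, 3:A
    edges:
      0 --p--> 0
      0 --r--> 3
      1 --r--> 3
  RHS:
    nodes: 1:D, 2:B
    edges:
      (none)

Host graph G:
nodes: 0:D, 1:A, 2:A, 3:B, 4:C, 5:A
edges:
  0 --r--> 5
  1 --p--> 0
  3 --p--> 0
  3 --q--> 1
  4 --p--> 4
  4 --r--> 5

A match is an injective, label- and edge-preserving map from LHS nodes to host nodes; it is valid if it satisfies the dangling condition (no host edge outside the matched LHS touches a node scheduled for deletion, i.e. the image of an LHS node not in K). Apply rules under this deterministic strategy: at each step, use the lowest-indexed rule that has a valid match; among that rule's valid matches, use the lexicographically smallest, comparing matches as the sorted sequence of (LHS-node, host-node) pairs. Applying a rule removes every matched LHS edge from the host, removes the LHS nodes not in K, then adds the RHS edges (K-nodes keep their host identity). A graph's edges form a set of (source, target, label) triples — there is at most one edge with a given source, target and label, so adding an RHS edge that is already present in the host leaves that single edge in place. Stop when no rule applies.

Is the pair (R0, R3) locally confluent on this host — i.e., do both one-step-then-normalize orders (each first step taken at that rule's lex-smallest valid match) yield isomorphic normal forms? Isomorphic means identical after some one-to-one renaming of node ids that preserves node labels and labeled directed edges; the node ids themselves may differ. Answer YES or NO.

Answer: YES

Steps:
branch R0-first: apply at {0↦1, 1↦0} → |E|=5, then 1 more step(s) → NF |V|=4 |E|=2 V={0:D, 1:A, 2:A, 3:B} E=3-p->0 3-q->1
branch R3-first: apply at {0↦4, 1↦0, 2↦3, 3↦5} → |E|=3, then 1 more step(s) → NF |V|=4 |E|=2 V={0:D, 1:A, 2:A, 3:B} E=3-p->0 3-q->1
graphs isomorphic (equal up to label-preserving node renaming)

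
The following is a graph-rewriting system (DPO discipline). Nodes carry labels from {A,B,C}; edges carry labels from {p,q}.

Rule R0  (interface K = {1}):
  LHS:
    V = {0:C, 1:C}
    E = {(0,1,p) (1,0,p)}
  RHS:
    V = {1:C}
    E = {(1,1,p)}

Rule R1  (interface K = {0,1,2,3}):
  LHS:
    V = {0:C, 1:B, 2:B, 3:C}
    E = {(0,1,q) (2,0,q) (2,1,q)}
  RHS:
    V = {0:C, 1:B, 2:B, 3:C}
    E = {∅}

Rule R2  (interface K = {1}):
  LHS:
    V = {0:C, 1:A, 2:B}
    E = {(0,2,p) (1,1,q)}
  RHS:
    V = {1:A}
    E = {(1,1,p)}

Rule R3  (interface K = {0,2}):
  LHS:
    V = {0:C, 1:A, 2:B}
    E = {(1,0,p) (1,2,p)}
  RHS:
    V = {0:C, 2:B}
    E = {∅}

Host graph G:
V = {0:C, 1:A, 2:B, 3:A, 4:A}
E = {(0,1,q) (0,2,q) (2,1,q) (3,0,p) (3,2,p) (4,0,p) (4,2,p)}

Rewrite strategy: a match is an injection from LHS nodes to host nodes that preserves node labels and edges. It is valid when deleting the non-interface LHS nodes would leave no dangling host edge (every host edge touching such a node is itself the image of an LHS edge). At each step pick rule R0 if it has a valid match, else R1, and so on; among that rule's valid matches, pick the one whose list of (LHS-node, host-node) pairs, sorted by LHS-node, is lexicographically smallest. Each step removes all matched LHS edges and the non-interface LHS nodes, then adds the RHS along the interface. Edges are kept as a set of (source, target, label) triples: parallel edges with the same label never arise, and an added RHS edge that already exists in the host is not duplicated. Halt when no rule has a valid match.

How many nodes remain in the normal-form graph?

Answer: 3

Steps:
[0] host  ⇒  5 nodes, 7 edges  {0-q->1 0-q->2 2-q->1 3-p->0 3-p->2 4-p->0 4-p->2}
[1] R3 @ {0↦0, 1↦3, 2↦2}  ⇒  4 nodes, 5 edges  {0-q->1 0-q->2 2-q->1 4-p->0 4-p->2}
[2] R3 @ {0↦0, 1↦4, 2↦2}  ⇒  3 nodes, 3 edges  {0-q->1 0-q->2 2-q->1}
halt: no rule applies after step 2
NF nodes: {0:C, 1:A, 2:B}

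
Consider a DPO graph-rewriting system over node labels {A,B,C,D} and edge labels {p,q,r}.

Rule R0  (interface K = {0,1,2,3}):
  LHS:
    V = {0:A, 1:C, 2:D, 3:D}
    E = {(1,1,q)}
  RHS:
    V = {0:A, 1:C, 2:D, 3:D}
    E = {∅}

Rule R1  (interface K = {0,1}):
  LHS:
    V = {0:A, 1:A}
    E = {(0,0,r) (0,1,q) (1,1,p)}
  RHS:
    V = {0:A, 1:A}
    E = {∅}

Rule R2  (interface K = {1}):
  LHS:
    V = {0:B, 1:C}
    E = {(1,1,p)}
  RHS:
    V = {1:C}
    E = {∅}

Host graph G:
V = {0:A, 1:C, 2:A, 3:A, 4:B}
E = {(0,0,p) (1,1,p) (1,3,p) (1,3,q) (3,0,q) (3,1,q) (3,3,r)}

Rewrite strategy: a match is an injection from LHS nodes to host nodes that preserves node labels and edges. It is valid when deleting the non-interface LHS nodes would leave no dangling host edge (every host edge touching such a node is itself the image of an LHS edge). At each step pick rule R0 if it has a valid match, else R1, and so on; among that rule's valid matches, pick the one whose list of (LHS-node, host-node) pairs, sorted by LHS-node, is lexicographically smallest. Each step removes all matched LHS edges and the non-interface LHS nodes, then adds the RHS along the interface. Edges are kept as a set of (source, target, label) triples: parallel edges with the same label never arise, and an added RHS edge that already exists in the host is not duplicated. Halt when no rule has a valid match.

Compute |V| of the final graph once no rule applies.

Answer: 4

Derivation:
initial: |V|=5 |E|=7  E = 0-p->0 1-p->1 1-p->3 1-q->3 3-q->0 3-q->1 3-r->3
step 1: apply R1 at {0↦3, 1↦0}  → |V|=5 |E|=4  E = 1-p->1 1-p->3 1-q->3 3-q->1
step 2: apply R2 at {0↦4, 1↦1}  → |V|=4 |E|=3  E = 1-p->3 1-q->3 3-q->1
halt: no rule applies after step 2
NF nodes: {0:A, 1:C, 2:A, 3:A}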